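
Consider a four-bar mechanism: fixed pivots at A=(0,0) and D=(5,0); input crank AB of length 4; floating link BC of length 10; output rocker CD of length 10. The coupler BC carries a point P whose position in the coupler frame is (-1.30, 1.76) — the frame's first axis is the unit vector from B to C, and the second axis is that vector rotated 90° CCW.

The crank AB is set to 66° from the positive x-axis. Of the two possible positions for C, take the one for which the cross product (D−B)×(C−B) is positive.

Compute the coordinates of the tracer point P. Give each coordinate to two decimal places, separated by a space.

A=(0,0), D=(5.00,0)
B = A + 4.00·(cos66°, sin66°) = (1.6269, 3.6542)
|BD| = 4.9730
circle(B,10.00) ∩ circle(D,10.00): a=2.4865, h=9.6859
  candidates: C₊=(10.4308,8.3968) cross=48.168; C₋=(-3.8038,-4.7426) cross=-48.168
  mode + wants cross > 0 → take C=(10.4308,8.3968) (cross=48.168)
ex = (C−B)/|BC| = (0.8804,0.4743); ey = (-0.4743,0.8804)
P = B + -1.30·ex + 1.76·ey = (-0.3523,4.5871)

-0.35 4.59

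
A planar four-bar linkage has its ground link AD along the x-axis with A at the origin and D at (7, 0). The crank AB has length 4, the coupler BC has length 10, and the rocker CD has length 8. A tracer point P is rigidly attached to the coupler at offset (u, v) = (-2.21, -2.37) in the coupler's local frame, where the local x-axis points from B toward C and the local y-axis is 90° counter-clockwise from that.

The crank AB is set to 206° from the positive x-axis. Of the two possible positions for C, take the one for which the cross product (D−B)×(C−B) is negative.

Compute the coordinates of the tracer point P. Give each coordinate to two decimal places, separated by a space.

-6.77 -2.38

A=(0,0), D=(7.00,0)
B = A + 4.00·(cos206°, sin206°) = (-3.5952, -1.7535)
|BD| = 10.7393
circle(B,10.00) ∩ circle(D,8.00): a=7.0457, h=7.0963
  candidates: C₊=(2.1973,6.3980) cross=76.209; C₋=(4.5147,-7.6042) cross=-76.209
  mode - wants cross < 0 → take C=(4.5147,-7.6042) (cross=-76.209)
ex = (C−B)/|BC| = (0.8110,-0.5851); ey = (0.5851,0.8110)
P = B + -2.21·ex + -2.37·ey = (-6.7741,-2.3825)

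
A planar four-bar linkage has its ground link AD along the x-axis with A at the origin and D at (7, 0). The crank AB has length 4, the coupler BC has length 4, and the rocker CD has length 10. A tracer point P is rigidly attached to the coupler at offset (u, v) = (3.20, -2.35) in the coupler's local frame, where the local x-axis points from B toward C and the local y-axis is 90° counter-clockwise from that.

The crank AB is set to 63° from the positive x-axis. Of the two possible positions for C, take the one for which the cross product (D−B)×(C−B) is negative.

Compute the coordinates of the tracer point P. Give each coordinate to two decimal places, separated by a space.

A=(0,0), D=(7.00,0)
B = A + 4.00·(cos63°, sin63°) = (1.8160, 3.5640)
|BD| = 6.2910
circle(B,4.00) ∩ circle(D,10.00): a=-3.5307, h=1.8799
  candidates: C₊=(-0.0285,7.1134) cross=11.826; C₋=(-2.1585,4.0152) cross=-11.826
  mode - wants cross < 0 → take C=(-2.1585,4.0152) (cross=-11.826)
ex = (C−B)/|BC| = (-0.9936,0.1128); ey = (-0.1128,-0.9936)
P = B + 3.20·ex + -2.35·ey = (-1.0986,6.2599)

-1.10 6.26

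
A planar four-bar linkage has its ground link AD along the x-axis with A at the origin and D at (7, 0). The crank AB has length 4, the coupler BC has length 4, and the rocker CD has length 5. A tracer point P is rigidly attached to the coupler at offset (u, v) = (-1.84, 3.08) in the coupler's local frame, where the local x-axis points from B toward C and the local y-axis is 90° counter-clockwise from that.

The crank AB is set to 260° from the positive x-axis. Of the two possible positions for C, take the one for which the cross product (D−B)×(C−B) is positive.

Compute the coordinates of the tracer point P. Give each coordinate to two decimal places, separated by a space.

A=(0,0), D=(7.00,0)
B = A + 4.00·(cos260°, sin260°) = (-0.6946, -3.9392)
|BD| = 8.6443
circle(B,4.00) ∩ circle(D,5.00): a=3.8016, h=1.2442
  candidates: C₊=(2.1224,-1.0994) cross=10.755; C₋=(3.2563,-3.3143) cross=-10.755
  mode + wants cross > 0 → take C=(2.1224,-1.0994) (cross=10.755)
ex = (C−B)/|BC| = (0.7042,0.7100); ey = (-0.7100,0.7042)
P = B + -1.84·ex + 3.08·ey = (-4.1771,-3.0765)

-4.18 -3.08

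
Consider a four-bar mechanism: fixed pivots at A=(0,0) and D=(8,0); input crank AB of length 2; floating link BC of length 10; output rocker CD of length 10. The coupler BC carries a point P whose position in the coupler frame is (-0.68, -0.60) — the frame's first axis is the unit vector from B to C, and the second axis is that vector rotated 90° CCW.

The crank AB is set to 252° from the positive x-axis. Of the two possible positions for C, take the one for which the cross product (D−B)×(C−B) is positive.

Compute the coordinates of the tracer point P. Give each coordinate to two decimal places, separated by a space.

A=(0,0), D=(8.00,0)
B = A + 2.00·(cos252°, sin252°) = (-0.6180, -1.9021)
|BD| = 8.8254
circle(B,10.00) ∩ circle(D,10.00): a=4.4127, h=8.9737
  candidates: C₊=(1.7569,7.8118) cross=79.197; C₋=(5.6251,-9.7139) cross=-79.197
  mode + wants cross > 0 → take C=(1.7569,7.8118) (cross=79.197)
ex = (C−B)/|BC| = (0.2375,0.9714); ey = (-0.9714,0.2375)
P = B + -0.68·ex + -0.60·ey = (-0.1967,-2.7052)

-0.20 -2.71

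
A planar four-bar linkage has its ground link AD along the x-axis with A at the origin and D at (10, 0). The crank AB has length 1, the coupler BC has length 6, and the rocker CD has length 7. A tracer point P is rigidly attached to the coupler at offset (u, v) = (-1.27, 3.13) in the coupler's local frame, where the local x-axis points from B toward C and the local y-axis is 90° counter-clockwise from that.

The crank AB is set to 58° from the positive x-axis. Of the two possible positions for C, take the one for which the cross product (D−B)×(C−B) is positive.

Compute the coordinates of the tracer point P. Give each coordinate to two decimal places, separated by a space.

-2.51 2.32

A=(0,0), D=(10.00,0)
B = A + 1.00·(cos58°, sin58°) = (0.5299, 0.8480)
|BD| = 9.5080
circle(B,6.00) ∩ circle(D,7.00): a=4.0704, h=4.4082
  candidates: C₊=(4.9772,4.8756) cross=41.913; C₋=(4.1909,-3.9056) cross=-41.913
  mode + wants cross > 0 → take C=(4.9772,4.8756) (cross=41.913)
ex = (C−B)/|BC| = (0.7412,0.6713); ey = (-0.6713,0.7412)
P = B + -1.27·ex + 3.13·ey = (-2.5125,2.3156)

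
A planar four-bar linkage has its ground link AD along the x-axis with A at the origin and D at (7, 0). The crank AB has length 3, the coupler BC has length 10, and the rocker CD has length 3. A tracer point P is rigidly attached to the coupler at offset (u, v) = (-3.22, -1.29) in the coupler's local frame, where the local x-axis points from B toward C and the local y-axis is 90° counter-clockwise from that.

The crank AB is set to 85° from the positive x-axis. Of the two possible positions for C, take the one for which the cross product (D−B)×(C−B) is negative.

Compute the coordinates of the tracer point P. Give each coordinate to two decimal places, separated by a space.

A=(0,0), D=(7.00,0)
B = A + 3.00·(cos85°, sin85°) = (0.2615, 2.9886)
|BD| = 7.3715
circle(B,10.00) ∩ circle(D,3.00): a=9.8582, h=1.6783
  candidates: C₊=(9.9535,0.5260) cross=12.372; C₋=(8.5927,-2.5423) cross=-12.372
  mode - wants cross < 0 → take C=(8.5927,-2.5423) (cross=-12.372)
ex = (C−B)/|BC| = (0.8331,-0.5531); ey = (0.5531,0.8331)
P = B + -3.22·ex + -1.29·ey = (-3.1347,3.6948)

-3.13 3.69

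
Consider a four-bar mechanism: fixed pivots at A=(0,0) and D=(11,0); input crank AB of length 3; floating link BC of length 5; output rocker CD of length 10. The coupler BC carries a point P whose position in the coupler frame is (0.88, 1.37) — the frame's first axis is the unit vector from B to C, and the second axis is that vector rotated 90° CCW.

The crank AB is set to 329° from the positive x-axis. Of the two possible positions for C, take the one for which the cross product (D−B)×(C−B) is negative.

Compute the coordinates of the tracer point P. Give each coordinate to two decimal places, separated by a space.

A=(0,0), D=(11.00,0)
B = A + 3.00·(cos329°, sin329°) = (2.5715, -1.5451)
|BD| = 8.5690
circle(B,5.00) ∩ circle(D,10.00): a=-0.0918, h=4.9992
  candidates: C₊=(1.5798,3.3556) cross=42.838; C₋=(3.3826,-6.4789) cross=-42.838
  mode - wants cross < 0 → take C=(3.3826,-6.4789) (cross=-42.838)
ex = (C−B)/|BC| = (0.1622,-0.9868); ey = (0.9868,0.1622)
P = B + 0.88·ex + 1.37·ey = (4.0661,-2.1912)

4.07 -2.19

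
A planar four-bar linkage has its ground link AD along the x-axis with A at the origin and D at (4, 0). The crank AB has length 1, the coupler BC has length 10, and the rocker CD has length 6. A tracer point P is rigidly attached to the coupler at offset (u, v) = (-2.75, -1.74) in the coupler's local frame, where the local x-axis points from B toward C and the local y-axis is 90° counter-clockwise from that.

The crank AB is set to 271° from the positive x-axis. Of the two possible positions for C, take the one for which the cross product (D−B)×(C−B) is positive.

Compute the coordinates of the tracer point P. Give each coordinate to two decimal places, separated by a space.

-1.78 -3.71

A=(0,0), D=(4.00,0)
B = A + 1.00·(cos271°, sin271°) = (0.0175, -0.9998)
|BD| = 4.1061
circle(B,10.00) ∩ circle(D,6.00): a=9.8463, h=1.7467
  candidates: C₊=(9.1421,3.0918) cross=7.172; C₋=(9.9927,-0.2964) cross=-7.172
  mode + wants cross > 0 → take C=(9.1421,3.0918) (cross=7.172)
ex = (C−B)/|BC| = (0.9125,0.4092); ey = (-0.4092,0.9125)
P = B + -2.75·ex + -1.74·ey = (-1.7799,-3.7127)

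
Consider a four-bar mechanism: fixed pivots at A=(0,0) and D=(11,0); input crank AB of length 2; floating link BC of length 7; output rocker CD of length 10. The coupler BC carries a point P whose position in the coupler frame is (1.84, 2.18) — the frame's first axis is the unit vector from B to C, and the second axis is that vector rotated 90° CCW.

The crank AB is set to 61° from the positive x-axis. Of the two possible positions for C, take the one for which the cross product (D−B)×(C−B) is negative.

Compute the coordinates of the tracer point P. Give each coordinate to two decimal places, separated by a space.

A=(0,0), D=(11.00,0)
B = A + 2.00·(cos61°, sin61°) = (0.9696, 1.7492)
|BD| = 10.1818
circle(B,7.00) ∩ circle(D,10.00): a=2.5864, h=6.5047
  candidates: C₊=(4.6351,7.7128) cross=66.229; C₋=(2.4001,-5.1030) cross=-66.229
  mode - wants cross < 0 → take C=(2.4001,-5.1030) (cross=-66.229)
ex = (C−B)/|BC| = (0.2043,-0.9789); ey = (0.9789,0.2043)
P = B + 1.84·ex + 2.18·ey = (3.4796,0.3935)

3.48 0.39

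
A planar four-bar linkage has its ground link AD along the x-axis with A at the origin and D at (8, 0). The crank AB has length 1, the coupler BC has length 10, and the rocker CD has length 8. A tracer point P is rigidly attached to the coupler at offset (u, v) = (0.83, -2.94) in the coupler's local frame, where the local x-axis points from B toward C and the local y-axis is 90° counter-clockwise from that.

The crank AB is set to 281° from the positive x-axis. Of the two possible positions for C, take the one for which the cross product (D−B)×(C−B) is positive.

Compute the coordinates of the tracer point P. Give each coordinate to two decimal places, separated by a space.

3.13 -1.80

A=(0,0), D=(8.00,0)
B = A + 1.00·(cos281°, sin281°) = (0.1908, -0.9816)
|BD| = 7.8706
circle(B,10.00) ∩ circle(D,8.00): a=6.2223, h=7.8283
  candidates: C₊=(5.3882,7.5616) cross=61.614; C₋=(7.3409,-7.9728) cross=-61.614
  mode + wants cross > 0 → take C=(5.3882,7.5616) (cross=61.614)
ex = (C−B)/|BC| = (0.5197,0.8543); ey = (-0.8543,0.5197)
P = B + 0.83·ex + -2.94·ey = (3.1339,-1.8006)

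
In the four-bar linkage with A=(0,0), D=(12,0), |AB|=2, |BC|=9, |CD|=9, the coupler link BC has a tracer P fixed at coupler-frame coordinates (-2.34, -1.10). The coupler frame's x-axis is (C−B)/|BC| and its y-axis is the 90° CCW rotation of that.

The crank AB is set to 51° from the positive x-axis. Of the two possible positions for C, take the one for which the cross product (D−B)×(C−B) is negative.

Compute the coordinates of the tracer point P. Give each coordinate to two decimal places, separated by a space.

-0.83 3.07

A=(0,0), D=(12.00,0)
B = A + 2.00·(cos51°, sin51°) = (1.2586, 1.5543)
|BD| = 10.8532
circle(B,9.00) ∩ circle(D,9.00): a=5.4266, h=7.1800
  candidates: C₊=(7.6576,7.8831) cross=77.926; C₋=(5.6011,-6.3288) cross=-77.926
  mode - wants cross < 0 → take C=(5.6011,-6.3288) (cross=-77.926)
ex = (C−B)/|BC| = (0.4825,-0.8759); ey = (0.8759,0.4825)
P = B + -2.34·ex + -1.10·ey = (-0.8339,3.0732)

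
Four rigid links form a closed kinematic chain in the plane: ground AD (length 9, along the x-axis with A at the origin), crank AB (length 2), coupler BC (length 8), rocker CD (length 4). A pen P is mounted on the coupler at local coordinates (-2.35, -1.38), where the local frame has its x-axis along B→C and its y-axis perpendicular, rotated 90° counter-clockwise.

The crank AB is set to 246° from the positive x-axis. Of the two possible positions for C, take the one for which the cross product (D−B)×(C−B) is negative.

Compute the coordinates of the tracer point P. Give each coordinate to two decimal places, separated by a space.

A=(0,0), D=(9.00,0)
B = A + 2.00·(cos246°, sin246°) = (-0.8135, -1.8271)
|BD| = 9.9821
circle(B,8.00) ∩ circle(D,4.00): a=7.3954, h=3.0510
  candidates: C₊=(5.8985,2.5260) cross=30.456; C₋=(7.0154,-3.4729) cross=-30.456
  mode - wants cross < 0 → take C=(7.0154,-3.4729) (cross=-30.456)
ex = (C−B)/|BC| = (0.9786,-0.2057); ey = (0.2057,0.9786)
P = B + -2.35·ex + -1.38·ey = (-3.3971,-2.6941)

-3.40 -2.69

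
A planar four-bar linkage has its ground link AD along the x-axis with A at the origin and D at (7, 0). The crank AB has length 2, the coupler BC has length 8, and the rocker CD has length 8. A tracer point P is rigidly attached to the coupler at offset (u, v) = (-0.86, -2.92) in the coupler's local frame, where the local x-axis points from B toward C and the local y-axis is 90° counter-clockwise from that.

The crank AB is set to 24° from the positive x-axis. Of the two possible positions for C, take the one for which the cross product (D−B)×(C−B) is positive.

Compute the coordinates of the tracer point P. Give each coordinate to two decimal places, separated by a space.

A=(0,0), D=(7.00,0)
B = A + 2.00·(cos24°, sin24°) = (1.8271, 0.8135)
|BD| = 5.2365
circle(B,8.00) ∩ circle(D,8.00): a=2.6182, h=7.5594
  candidates: C₊=(5.5879,7.8744) cross=39.585; C₋=(3.2392,-7.0609) cross=-39.585
  mode + wants cross > 0 → take C=(5.5879,7.8744) (cross=39.585)
ex = (C−B)/|BC| = (0.4701,0.8826); ey = (-0.8826,0.4701)
P = B + -0.86·ex + -2.92·ey = (4.0000,-1.3183)

4.00 -1.32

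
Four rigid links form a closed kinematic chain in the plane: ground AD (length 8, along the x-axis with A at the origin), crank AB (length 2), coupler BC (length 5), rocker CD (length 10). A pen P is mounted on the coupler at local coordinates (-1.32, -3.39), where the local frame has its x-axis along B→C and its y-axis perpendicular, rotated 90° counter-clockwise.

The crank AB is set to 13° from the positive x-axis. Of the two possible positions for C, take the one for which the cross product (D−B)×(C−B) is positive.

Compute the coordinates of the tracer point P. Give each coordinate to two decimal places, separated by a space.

A=(0,0), D=(8.00,0)
B = A + 2.00·(cos13°, sin13°) = (1.9487, 0.4499)
|BD| = 6.0680
circle(B,5.00) ∩ circle(D,10.00): a=-3.1460, h=3.8862
  candidates: C₊=(-0.9005,4.5587) cross=23.581; C₋=(-1.4768,-3.1923) cross=-23.581
  mode + wants cross > 0 → take C=(-0.9005,4.5587) (cross=23.581)
ex = (C−B)/|BC| = (-0.5698,0.8218); ey = (-0.8218,-0.5698)
P = B + -1.32·ex + -3.39·ey = (5.4867,1.2970)

5.49 1.30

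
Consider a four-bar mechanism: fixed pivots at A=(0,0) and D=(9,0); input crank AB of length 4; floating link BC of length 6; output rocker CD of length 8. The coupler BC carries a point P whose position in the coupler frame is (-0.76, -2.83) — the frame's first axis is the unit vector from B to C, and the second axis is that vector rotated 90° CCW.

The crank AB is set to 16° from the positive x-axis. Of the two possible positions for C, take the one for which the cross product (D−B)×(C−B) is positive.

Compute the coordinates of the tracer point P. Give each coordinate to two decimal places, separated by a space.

A=(0,0), D=(9.00,0)
B = A + 4.00·(cos16°, sin16°) = (3.8450, 1.1025)
|BD| = 5.2715
circle(B,6.00) ∩ circle(D,8.00): a=-0.0200, h=6.0000
  candidates: C₊=(5.0804,6.9740) cross=31.629; C₋=(2.5706,-4.7605) cross=-31.629
  mode + wants cross > 0 → take C=(5.0804,6.9740) (cross=31.629)
ex = (C−B)/|BC| = (0.2059,0.9786); ey = (-0.9786,0.2059)
P = B + -0.76·ex + -2.83·ey = (6.4579,-0.2238)

6.46 -0.22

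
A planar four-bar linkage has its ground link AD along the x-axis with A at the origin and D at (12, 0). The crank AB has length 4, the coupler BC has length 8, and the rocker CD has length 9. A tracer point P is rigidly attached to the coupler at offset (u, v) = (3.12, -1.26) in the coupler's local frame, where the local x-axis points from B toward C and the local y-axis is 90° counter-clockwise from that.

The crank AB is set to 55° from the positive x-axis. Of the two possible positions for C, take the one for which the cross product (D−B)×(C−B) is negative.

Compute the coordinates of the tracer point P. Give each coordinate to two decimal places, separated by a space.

A=(0,0), D=(12.00,0)
B = A + 4.00·(cos55°, sin55°) = (2.2943, 3.2766)
|BD| = 10.2439
circle(B,8.00) ∩ circle(D,9.00): a=4.2922, h=6.7511
  candidates: C₊=(8.5204,8.3001) cross=69.157; C₋=(4.2016,-4.4927) cross=-69.157
  mode - wants cross < 0 → take C=(4.2016,-4.4927) (cross=-69.157)
ex = (C−B)/|BC| = (0.2384,-0.9712); ey = (0.9712,0.2384)
P = B + 3.12·ex + -1.26·ey = (1.8145,-0.0538)

1.81 -0.05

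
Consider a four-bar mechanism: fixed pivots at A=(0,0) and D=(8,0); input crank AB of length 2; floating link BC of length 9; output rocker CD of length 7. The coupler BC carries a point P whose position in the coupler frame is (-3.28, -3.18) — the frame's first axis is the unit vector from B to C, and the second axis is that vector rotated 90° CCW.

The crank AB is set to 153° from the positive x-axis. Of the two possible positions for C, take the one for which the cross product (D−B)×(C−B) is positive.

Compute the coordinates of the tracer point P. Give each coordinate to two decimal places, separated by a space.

A=(0,0), D=(8.00,0)
B = A + 2.00·(cos153°, sin153°) = (-1.7820, 0.9080)
|BD| = 9.8241
circle(B,9.00) ∩ circle(D,7.00): a=6.5407, h=6.1822
  candidates: C₊=(5.3021,6.4592) cross=60.734; C₋=(4.1593,-5.8523) cross=-60.734
  mode + wants cross > 0 → take C=(5.3021,6.4592) (cross=60.734)
ex = (C−B)/|BC| = (0.7871,0.6168); ey = (-0.6168,0.7871)
P = B + -3.28·ex + -3.18·ey = (-2.4023,-3.6182)

-2.40 -3.62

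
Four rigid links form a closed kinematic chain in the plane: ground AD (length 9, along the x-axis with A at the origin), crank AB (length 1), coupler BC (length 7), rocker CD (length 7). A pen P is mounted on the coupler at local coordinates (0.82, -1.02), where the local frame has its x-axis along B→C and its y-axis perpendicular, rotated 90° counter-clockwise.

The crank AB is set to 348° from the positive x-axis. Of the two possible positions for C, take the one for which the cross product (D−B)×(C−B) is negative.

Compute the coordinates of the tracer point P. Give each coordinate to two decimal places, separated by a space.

0.65 -1.47

A=(0,0), D=(9.00,0)
B = A + 1.00·(cos348°, sin348°) = (0.9781, -0.2079)
|BD| = 8.0245
circle(B,7.00) ∩ circle(D,7.00): a=4.0123, h=5.7360
  candidates: C₊=(4.8405,5.6301) cross=46.029; C₋=(5.1377,-5.8380) cross=-46.029
  mode - wants cross < 0 → take C=(5.1377,-5.8380) (cross=-46.029)
ex = (C−B)/|BC| = (0.5942,-0.8043); ey = (0.8043,0.5942)
P = B + 0.82·ex + -1.02·ey = (0.6450,-1.4735)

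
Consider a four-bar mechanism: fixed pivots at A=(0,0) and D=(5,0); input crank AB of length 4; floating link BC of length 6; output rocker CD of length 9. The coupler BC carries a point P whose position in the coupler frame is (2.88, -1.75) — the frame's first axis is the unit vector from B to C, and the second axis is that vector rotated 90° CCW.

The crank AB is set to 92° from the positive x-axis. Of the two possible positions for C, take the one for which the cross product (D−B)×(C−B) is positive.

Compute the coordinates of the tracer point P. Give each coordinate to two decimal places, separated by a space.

A=(0,0), D=(5.00,0)
B = A + 4.00·(cos92°, sin92°) = (-0.1396, 3.9976)
|BD| = 6.5112
circle(B,6.00) ∩ circle(D,9.00): a=-0.2000, h=5.9967
  candidates: C₊=(3.3842,8.8538) cross=39.046; C₋=(-3.9791,-0.6131) cross=-39.046
  mode + wants cross > 0 → take C=(3.3842,8.8538) (cross=39.046)
ex = (C−B)/|BC| = (0.5873,0.8094); ey = (-0.8094,0.5873)
P = B + 2.88·ex + -1.75·ey = (2.9682,5.3008)

2.97 5.30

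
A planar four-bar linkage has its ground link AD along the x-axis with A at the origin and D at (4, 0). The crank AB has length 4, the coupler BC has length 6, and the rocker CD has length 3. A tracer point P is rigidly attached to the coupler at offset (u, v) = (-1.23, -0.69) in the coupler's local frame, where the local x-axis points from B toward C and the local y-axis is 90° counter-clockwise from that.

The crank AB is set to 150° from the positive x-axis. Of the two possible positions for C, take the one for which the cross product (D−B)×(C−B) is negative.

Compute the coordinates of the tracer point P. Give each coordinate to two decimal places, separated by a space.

A=(0,0), D=(4.00,0)
B = A + 4.00·(cos150°, sin150°) = (-3.4641, 2.0000)
|BD| = 7.7274
circle(B,6.00) ∩ circle(D,3.00): a=5.6107, h=2.1260
  candidates: C₊=(2.5057,2.6014) cross=16.428; C₋=(1.4052,-1.5057) cross=-16.428
  mode - wants cross < 0 → take C=(1.4052,-1.5057) (cross=-16.428)
ex = (C−B)/|BC| = (0.8116,-0.5843); ey = (0.5843,0.8116)
P = B + -1.23·ex + -0.69·ey = (-4.8655,2.1587)

-4.87 2.16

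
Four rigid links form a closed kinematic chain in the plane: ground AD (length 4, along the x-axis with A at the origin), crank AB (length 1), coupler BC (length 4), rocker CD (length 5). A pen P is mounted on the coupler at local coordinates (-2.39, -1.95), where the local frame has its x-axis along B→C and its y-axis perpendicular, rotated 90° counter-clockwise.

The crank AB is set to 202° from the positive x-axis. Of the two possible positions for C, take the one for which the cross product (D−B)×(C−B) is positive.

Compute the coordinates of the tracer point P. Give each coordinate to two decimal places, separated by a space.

0.16 -3.26

A=(0,0), D=(4.00,0)
B = A + 1.00·(cos202°, sin202°) = (-0.9272, -0.3746)
|BD| = 4.9414
circle(B,4.00) ∩ circle(D,5.00): a=1.5600, h=3.6832
  candidates: C₊=(0.3491,3.4163) cross=18.200; C₋=(0.9076,-3.9290) cross=-18.200
  mode + wants cross > 0 → take C=(0.3491,3.4163) (cross=18.200)
ex = (C−B)/|BC| = (0.3191,0.9477); ey = (-0.9477,0.3191)
P = B + -2.39·ex + -1.95·ey = (0.1583,-3.2619)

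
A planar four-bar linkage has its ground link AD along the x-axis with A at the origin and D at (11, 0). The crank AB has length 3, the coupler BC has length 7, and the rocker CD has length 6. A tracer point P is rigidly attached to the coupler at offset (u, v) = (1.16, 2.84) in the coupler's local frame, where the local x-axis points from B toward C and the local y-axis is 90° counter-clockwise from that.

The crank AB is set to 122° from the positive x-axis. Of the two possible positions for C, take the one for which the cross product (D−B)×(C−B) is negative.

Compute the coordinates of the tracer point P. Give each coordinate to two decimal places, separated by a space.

A=(0,0), D=(11.00,0)
B = A + 3.00·(cos122°, sin122°) = (-1.5898, 2.5441)
|BD| = 12.8442
circle(B,7.00) ∩ circle(D,6.00): a=6.9282, h=1.0001
  candidates: C₊=(5.3993,2.1521) cross=12.846; C₋=(5.0031,0.1915) cross=-12.846
  mode - wants cross < 0 → take C=(5.0031,0.1915) (cross=-12.846)
ex = (C−B)/|BC| = (0.9418,-0.3361); ey = (0.3361,0.9418)
P = B + 1.16·ex + 2.84·ey = (0.4573,4.8291)

0.46 4.83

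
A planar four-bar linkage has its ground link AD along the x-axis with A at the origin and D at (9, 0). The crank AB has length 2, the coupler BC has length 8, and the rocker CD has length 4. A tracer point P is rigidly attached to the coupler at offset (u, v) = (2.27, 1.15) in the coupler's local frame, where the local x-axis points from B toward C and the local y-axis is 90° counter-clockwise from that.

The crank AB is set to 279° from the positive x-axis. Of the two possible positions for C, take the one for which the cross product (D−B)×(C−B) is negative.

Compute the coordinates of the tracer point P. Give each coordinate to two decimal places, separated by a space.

A=(0,0), D=(9.00,0)
B = A + 2.00·(cos279°, sin279°) = (0.3129, -1.9754)
|BD| = 8.9089
circle(B,8.00) ∩ circle(D,4.00): a=7.1484, h=3.5917
  candidates: C₊=(6.4869,3.1120) cross=31.998; C₋=(8.0797,-3.8927) cross=-31.998
  mode - wants cross < 0 → take C=(8.0797,-3.8927) (cross=-31.998)
ex = (C−B)/|BC| = (0.9709,-0.2397); ey = (0.2397,0.9709)
P = B + 2.27·ex + 1.15·ey = (2.7923,-1.4029)

2.79 -1.40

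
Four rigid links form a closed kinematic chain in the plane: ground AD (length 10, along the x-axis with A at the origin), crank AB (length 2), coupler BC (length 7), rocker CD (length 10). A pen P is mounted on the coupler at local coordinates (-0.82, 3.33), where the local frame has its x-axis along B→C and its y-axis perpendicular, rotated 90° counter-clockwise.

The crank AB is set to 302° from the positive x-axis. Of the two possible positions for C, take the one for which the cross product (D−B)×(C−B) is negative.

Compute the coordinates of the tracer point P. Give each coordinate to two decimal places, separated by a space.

3.72 0.46

A=(0,0), D=(10.00,0)
B = A + 2.00·(cos302°, sin302°) = (1.0598, -1.6961)
|BD| = 9.0996
circle(B,7.00) ∩ circle(D,10.00): a=1.7475, h=6.7784
  candidates: C₊=(1.5133,5.2892) cross=61.681; C₋=(4.0401,-8.0300) cross=-61.681
  mode - wants cross < 0 → take C=(4.0401,-8.0300) (cross=-61.681)
ex = (C−B)/|BC| = (0.4258,-0.9048); ey = (0.9048,0.4258)
P = B + -0.82·ex + 3.33·ey = (3.7238,0.4636)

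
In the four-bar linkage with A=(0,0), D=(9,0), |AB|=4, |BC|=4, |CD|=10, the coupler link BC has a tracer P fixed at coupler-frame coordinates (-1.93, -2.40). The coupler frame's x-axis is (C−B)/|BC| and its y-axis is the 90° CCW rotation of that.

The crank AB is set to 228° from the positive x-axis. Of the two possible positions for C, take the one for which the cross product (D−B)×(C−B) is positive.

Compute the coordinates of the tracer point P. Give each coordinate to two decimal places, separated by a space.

-1.32 -5.74

A=(0,0), D=(9.00,0)
B = A + 4.00·(cos228°, sin228°) = (-2.6765, -2.9726)
|BD| = 12.0490
circle(B,4.00) ∩ circle(D,10.00): a=2.5387, h=3.0911
  candidates: C₊=(-0.9789,0.6493) cross=37.245; C₋=(0.5463,-5.3418) cross=-37.245
  mode + wants cross > 0 → take C=(-0.9789,0.6493) (cross=37.245)
ex = (C−B)/|BC| = (0.4244,0.9055); ey = (-0.9055,0.4244)
P = B + -1.93·ex + -2.40·ey = (-1.3225,-5.7387)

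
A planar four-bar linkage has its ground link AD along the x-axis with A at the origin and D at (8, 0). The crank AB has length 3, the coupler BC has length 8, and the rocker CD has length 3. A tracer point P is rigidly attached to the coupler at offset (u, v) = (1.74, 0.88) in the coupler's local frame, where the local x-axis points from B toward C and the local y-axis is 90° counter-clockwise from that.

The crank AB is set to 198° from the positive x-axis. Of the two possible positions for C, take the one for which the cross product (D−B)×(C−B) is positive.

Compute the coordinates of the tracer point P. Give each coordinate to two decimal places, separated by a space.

-1.29 0.24

A=(0,0), D=(8.00,0)
B = A + 3.00·(cos198°, sin198°) = (-2.8532, -0.9271)
|BD| = 10.8927
circle(B,8.00) ∩ circle(D,3.00): a=7.9710, h=0.6809
  candidates: C₊=(5.0309,0.4297) cross=7.416; C₋=(5.1468,-0.9271) cross=-7.416
  mode + wants cross > 0 → take C=(5.0309,0.4297) (cross=7.416)
ex = (C−B)/|BC| = (0.9855,0.1696); ey = (-0.1696,0.9855)
P = B + 1.74·ex + 0.88·ey = (-1.2876,0.2353)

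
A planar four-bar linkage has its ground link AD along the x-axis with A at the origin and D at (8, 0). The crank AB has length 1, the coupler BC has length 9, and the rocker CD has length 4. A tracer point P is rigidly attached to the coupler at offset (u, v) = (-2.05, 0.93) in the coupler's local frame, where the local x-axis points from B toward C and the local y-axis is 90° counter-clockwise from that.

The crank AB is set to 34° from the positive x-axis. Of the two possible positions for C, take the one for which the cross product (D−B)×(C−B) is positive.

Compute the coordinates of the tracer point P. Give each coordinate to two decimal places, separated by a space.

A=(0,0), D=(8.00,0)
B = A + 1.00·(cos34°, sin34°) = (0.8290, 0.5592)
|BD| = 7.1927
circle(B,9.00) ∩ circle(D,4.00): a=8.1148, h=3.8923
  candidates: C₊=(9.2219,3.8088) cross=27.996; C₋=(8.6167,-3.9522) cross=-27.996
  mode + wants cross > 0 → take C=(9.2219,3.8088) (cross=27.996)
ex = (C−B)/|BC| = (0.9325,0.3611); ey = (-0.3611,0.9325)
P = B + -2.05·ex + 0.93·ey = (-1.4185,0.6863)

-1.42 0.69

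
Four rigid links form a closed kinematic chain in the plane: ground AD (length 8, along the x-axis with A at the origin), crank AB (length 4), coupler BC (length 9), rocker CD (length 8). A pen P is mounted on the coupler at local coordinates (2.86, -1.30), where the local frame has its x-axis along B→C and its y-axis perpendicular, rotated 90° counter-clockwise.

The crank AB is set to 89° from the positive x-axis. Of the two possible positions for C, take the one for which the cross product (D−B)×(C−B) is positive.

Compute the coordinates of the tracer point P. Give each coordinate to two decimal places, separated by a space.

A=(0,0), D=(8.00,0)
B = A + 4.00·(cos89°, sin89°) = (0.0698, 3.9994)
|BD| = 8.8816
circle(B,9.00) ∩ circle(D,8.00): a=5.3978, h=7.2016
  candidates: C₊=(8.1323,7.9989) cross=63.962; C₋=(1.6465,-4.8614) cross=-63.962
  mode + wants cross > 0 → take C=(8.1323,7.9989) (cross=63.962)
ex = (C−B)/|BC| = (0.8958,0.4444); ey = (-0.4444,0.8958)
P = B + 2.86·ex + -1.30·ey = (3.2096,4.1058)

3.21 4.11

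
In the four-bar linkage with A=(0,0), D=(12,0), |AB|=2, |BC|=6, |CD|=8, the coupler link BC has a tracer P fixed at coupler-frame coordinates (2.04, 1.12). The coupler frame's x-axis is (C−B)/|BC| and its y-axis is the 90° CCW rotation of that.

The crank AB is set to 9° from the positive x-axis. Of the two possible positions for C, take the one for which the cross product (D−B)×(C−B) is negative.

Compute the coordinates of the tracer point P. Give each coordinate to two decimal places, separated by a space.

A=(0,0), D=(12.00,0)
B = A + 2.00·(cos9°, sin9°) = (1.9754, 0.3129)
|BD| = 10.0295
circle(B,6.00) ∩ circle(D,8.00): a=3.6189, h=4.7858
  candidates: C₊=(5.7418,4.9834) cross=47.999; C₋=(5.4432,-4.5835) cross=-47.999
  mode - wants cross < 0 → take C=(5.4432,-4.5835) (cross=-47.999)
ex = (C−B)/|BC| = (0.5780,-0.8161); ey = (0.8161,0.5780)
P = B + 2.04·ex + 1.12·ey = (4.0684,-0.7046)

4.07 -0.70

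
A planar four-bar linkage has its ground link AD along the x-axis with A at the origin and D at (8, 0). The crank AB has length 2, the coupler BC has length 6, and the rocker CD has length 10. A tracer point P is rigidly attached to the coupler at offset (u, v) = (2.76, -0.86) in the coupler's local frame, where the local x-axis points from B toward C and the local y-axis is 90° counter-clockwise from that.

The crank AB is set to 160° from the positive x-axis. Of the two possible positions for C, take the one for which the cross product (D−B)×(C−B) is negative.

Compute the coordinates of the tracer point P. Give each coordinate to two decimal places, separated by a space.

A=(0,0), D=(8.00,0)
B = A + 2.00·(cos160°, sin160°) = (-1.8794, 0.6840)
|BD| = 9.9030
circle(B,6.00) ∩ circle(D,10.00): a=1.7202, h=5.7481
  candidates: C₊=(0.2337,6.2996) cross=56.924; C₋=(-0.5604,-5.1692) cross=-56.924
  mode - wants cross < 0 → take C=(-0.5604,-5.1692) (cross=-56.924)
ex = (C−B)/|BC| = (0.2198,-0.9755); ey = (0.9755,0.2198)
P = B + 2.76·ex + -0.86·ey = (-2.1116,-2.1975)

-2.11 -2.20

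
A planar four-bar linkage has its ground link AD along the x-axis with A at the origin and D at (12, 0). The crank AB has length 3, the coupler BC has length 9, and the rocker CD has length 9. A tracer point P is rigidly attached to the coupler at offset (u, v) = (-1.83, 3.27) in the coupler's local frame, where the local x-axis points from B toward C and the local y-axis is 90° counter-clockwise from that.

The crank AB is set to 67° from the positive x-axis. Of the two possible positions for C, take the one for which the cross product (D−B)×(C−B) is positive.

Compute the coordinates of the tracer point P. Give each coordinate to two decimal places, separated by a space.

A=(0,0), D=(12.00,0)
B = A + 3.00·(cos67°, sin67°) = (1.1722, 2.7615)
|BD| = 11.1744
circle(B,9.00) ∩ circle(D,9.00): a=5.5872, h=7.0557
  candidates: C₊=(8.3298,8.2176) cross=78.843; C₋=(4.8424,-5.4561) cross=-78.843
  mode + wants cross > 0 → take C=(8.3298,8.2176) (cross=78.843)
ex = (C−B)/|BC| = (0.7953,0.6062); ey = (-0.6062,0.7953)
P = B + -1.83·ex + 3.27·ey = (-2.2656,4.2527)

-2.27 4.25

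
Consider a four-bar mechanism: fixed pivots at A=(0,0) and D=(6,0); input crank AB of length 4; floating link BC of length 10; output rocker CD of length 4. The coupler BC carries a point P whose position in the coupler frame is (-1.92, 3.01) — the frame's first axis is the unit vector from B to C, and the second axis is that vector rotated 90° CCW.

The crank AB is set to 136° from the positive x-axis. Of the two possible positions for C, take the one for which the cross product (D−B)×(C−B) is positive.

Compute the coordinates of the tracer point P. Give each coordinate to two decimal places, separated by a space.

A=(0,0), D=(6.00,0)
B = A + 4.00·(cos136°, sin136°) = (-2.8774, 2.7786)
|BD| = 9.3021
circle(B,10.00) ∩ circle(D,4.00): a=9.1662, h=3.9977
  candidates: C₊=(7.0645,3.8558) cross=37.187; C₋=(4.6761,-3.7746) cross=-37.187
  mode + wants cross > 0 → take C=(7.0645,3.8558) (cross=37.187)
ex = (C−B)/|BC| = (0.9942,0.1077); ey = (-0.1077,0.9942)
P = B + -1.92·ex + 3.01·ey = (-5.1104,5.5643)

-5.11 5.56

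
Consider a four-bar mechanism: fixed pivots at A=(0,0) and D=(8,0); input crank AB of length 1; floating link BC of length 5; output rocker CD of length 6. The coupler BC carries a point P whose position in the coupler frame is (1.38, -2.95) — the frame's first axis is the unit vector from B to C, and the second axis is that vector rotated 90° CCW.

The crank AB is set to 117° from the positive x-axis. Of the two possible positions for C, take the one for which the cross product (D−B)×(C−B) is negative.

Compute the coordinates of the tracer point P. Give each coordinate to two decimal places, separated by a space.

-1.82 -2.06

A=(0,0), D=(8.00,0)
B = A + 1.00·(cos117°, sin117°) = (-0.4540, 0.8910)
|BD| = 8.5008
circle(B,5.00) ∩ circle(D,6.00): a=3.6034, h=3.4663
  candidates: C₊=(3.4929,3.9606) cross=29.467; C₋=(2.7663,-2.9339) cross=-29.467
  mode - wants cross < 0 → take C=(2.7663,-2.9339) (cross=-29.467)
ex = (C−B)/|BC| = (0.6440,-0.7650); ey = (0.7650,0.6440)
P = B + 1.38·ex + -2.95·ey = (-1.8219,-2.0646)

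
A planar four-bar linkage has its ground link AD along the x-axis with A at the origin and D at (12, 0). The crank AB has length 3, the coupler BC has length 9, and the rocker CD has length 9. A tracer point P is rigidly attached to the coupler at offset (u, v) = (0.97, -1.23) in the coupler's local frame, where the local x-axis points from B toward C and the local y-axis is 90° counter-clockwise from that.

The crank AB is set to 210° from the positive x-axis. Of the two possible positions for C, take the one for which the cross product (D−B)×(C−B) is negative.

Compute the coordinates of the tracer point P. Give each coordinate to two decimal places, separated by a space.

-2.36 -3.05

A=(0,0), D=(12.00,0)
B = A + 3.00·(cos210°, sin210°) = (-2.5981, -1.5000)
|BD| = 14.6749
circle(B,9.00) ∩ circle(D,9.00): a=7.3375, h=5.2117
  candidates: C₊=(4.1683,4.4344) cross=76.481; C₋=(5.2337,-5.9344) cross=-76.481
  mode - wants cross < 0 → take C=(5.2337,-5.9344) (cross=-76.481)
ex = (C−B)/|BC| = (0.8702,-0.4927); ey = (0.4927,0.8702)
P = B + 0.97·ex + -1.23·ey = (-2.3600,-3.0483)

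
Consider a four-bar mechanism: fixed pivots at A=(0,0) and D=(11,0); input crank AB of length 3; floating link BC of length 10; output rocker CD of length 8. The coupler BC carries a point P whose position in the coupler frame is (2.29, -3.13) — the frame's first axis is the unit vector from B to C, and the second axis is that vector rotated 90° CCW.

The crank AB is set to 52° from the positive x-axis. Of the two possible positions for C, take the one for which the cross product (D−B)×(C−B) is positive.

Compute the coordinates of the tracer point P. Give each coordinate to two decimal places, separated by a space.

5.50 1.05

A=(0,0), D=(11.00,0)
B = A + 3.00·(cos52°, sin52°) = (1.8470, 2.3640)
|BD| = 9.4534
circle(B,10.00) ∩ circle(D,8.00): a=6.6308, h=7.4855
  candidates: C₊=(10.1390,7.9535) cross=70.763; C₋=(6.3952,-6.5418) cross=-70.763
  mode + wants cross > 0 → take C=(10.1390,7.9535) (cross=70.763)
ex = (C−B)/|BC| = (0.8292,0.5590); ey = (-0.5590,0.8292)
P = B + 2.29·ex + -3.13·ey = (5.4954,1.0486)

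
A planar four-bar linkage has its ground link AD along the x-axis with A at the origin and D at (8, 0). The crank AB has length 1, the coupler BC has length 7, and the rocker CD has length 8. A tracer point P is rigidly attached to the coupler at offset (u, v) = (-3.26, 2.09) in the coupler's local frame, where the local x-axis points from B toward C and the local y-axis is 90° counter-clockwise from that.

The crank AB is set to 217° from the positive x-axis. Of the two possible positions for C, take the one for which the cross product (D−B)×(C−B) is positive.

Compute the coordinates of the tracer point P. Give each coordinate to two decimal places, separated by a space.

A=(0,0), D=(8.00,0)
B = A + 1.00·(cos217°, sin217°) = (-0.7986, -0.6018)
|BD| = 8.8192
circle(B,7.00) ∩ circle(D,8.00): a=3.5592, h=6.0276
  candidates: C₊=(2.3409,5.6546) cross=53.159; C₋=(3.1636,-6.3725) cross=-53.159
  mode + wants cross > 0 → take C=(2.3409,5.6546) (cross=53.159)
ex = (C−B)/|BC| = (0.4485,0.8938); ey = (-0.8938,0.4485)
P = B + -3.26·ex + 2.09·ey = (-4.1288,-2.5781)

-4.13 -2.58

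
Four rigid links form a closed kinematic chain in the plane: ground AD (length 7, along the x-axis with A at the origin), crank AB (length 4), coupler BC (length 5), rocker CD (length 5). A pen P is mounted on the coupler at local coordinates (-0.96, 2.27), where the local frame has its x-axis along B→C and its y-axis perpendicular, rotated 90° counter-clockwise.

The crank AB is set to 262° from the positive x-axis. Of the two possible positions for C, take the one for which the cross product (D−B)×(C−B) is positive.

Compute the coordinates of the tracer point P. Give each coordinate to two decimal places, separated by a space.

A=(0,0), D=(7.00,0)
B = A + 4.00·(cos262°, sin262°) = (-0.5567, -3.9611)
|BD| = 8.5319
circle(B,5.00) ∩ circle(D,5.00): a=4.2660, h=2.6080
  candidates: C₊=(2.0109,0.3293) cross=22.251; C₋=(4.4324,-4.2904) cross=-22.251
  mode + wants cross > 0 → take C=(2.0109,0.3293) (cross=22.251)
ex = (C−B)/|BC| = (0.5135,0.8581); ey = (-0.8581,0.5135)
P = B + -0.96·ex + 2.27·ey = (-2.9975,-3.6192)

-3.00 -3.62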